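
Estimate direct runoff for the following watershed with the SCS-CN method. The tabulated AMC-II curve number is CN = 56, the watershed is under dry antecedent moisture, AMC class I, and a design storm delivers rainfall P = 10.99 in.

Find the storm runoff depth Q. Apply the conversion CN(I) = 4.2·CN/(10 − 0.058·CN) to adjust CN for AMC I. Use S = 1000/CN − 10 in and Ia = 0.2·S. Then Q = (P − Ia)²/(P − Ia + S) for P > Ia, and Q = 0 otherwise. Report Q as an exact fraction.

Q = 11353541809/5608829100 in ≈ 2.024 in

Adjust CN=56 to AMC I: 4.2·56/(10 − 0.058·56) → (1176/5) ÷ (844/125) = 7350/211 ≈ 34.834
S = 1000/(7350/211) − 10 = 2750/147 in ≈ 18.707 in
Ia = 0.2·(2750/147) = 550/147 in ≈ 3.741 in
Since P=10.990 > Ia=3.741: effective rainfall P−Ia = 106553/14700 in
Runoff Q = (P−Ia)²/(P−Ia+S) = (7.249)²/(7.249+18.707) = 11353541809/5608829100 ≈ 2.024 in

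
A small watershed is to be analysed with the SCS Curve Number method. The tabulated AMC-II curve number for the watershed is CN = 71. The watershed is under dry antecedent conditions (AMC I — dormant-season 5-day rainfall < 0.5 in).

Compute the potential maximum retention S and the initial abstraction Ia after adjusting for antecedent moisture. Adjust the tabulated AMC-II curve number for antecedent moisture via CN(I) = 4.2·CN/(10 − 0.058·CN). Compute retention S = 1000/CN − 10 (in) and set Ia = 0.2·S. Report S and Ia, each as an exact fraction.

Adjust CN=71 to AMC I: 4.2·71/(10 − 0.058·71) → (1491/5) ÷ (2941/500) = 149100/2941 ≈ 50.697
Max retention: S = 1000/(149100/2941) − 10 = 14500/1491 in (≈ 9.725 in)
Initial abstraction Ia = S/5 = (14500/1491)/5 = 2900/1491 ≈ 1.945 in

S = 14500/1491 in ≈ 9.725 in; Ia = 2900/1491 in ≈ 1.945 in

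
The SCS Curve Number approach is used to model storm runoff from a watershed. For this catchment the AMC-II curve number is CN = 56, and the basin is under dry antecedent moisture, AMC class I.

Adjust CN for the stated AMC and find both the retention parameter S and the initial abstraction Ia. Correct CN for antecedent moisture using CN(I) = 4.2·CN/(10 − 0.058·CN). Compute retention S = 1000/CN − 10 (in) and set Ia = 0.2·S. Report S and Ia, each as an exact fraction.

Adjust CN=56 to AMC I: 4.2·56/(10 − 0.058·56) → (1176/5) ÷ (844/125) = 7350/211 ≈ 34.834
S = 1000/(7350/211) − 10 = 2750/147 in ≈ 18.707 in
Ia = 0.2·(2750/147) = 550/147 in ≈ 3.741 in

S = 2750/147 in ≈ 18.707 in; Ia = 550/147 in ≈ 3.741 in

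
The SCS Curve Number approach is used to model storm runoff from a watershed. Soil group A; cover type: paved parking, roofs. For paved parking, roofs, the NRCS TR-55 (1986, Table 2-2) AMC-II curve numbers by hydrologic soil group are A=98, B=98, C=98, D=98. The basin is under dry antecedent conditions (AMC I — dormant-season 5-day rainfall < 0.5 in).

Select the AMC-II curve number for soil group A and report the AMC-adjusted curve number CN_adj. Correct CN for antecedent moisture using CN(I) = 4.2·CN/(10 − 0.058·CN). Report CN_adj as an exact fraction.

NRCS table: paved parking, roofs, soil group A → CN(II) = 98
Adjust CN=98 to AMC I: 4.2·98/(10 − 0.058·98) → (2058/5) ÷ (1079/250) = 102900/1079 ≈ 95.366

CN_adj = 102900/1079 ≈ 95.366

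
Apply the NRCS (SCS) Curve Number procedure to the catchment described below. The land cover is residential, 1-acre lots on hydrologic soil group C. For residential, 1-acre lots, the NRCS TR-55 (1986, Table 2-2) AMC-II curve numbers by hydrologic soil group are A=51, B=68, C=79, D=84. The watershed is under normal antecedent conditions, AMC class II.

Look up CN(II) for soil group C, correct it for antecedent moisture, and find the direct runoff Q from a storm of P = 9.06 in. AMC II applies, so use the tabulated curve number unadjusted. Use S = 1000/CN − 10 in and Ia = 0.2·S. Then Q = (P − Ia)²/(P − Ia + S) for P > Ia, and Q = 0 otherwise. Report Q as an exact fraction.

Q = 378271323/58179550 in ≈ 6.502 in

NRCS table: residential, 1-acre lots, soil group C → CN(II) = 79
AMC II — tabulated CN = 79 applies directly.
Retention S: 1000/CN − 10 with CN=79.000 → S = 210/79 ≈ 2.658 in
Ia = 0.2S: 0.2·2.658 = 0.532 in (exactly 42/79)
P − Ia = 9.060 − 0.532 = 33687/3950 ≈ 8.528 in (> 0, runoff occurs)
Runoff Q = (P−Ia)²/(P−Ia+S) = (8.528)²/(8.528+2.658) = 378271323/58179550 ≈ 6.502 in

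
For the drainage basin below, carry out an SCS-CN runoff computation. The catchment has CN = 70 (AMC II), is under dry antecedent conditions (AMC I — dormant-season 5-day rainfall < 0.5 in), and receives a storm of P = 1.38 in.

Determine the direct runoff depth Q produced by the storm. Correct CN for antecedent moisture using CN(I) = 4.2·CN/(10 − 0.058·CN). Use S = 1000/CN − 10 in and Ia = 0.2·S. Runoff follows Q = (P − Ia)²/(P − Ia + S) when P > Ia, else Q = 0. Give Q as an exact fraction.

CN(I) from CN(II)=70: (4.2·70)/(10 − 0.058·70) = 4900/99 ≈ 49.495
Retention S: 1000/CN − 10 with CN=49.495 → S = 500/49 ≈ 10.204 in
Ia = 0.2·(500/49) = 100/49 in ≈ 2.041 in
P = 1.380 ≤ Ia = 2.041 in: entire storm abstracted, Q = 0.

Q = 0 in ≈ 0.000 in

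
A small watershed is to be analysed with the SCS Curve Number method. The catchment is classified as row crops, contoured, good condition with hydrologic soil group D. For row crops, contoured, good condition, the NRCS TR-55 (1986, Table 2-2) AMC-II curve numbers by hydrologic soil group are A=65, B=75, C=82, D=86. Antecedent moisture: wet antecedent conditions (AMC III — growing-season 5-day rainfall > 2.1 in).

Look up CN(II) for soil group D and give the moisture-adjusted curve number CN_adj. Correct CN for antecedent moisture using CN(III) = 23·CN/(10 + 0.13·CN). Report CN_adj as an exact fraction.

NRCS table: row crops, contoured, good condition, soil group D → CN(II) = 86
CN(III) from CN(II)=86: (23·86)/(10 + 0.13·86) = 98900/1059 ≈ 93.390

CN_adj = 98900/1059 ≈ 93.390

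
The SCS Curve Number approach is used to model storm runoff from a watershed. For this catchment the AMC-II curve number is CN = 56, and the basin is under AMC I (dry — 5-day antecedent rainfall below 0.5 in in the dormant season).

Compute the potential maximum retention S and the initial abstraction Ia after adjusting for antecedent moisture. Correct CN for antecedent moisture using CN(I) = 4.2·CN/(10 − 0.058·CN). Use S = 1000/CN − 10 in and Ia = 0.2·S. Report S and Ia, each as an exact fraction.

CN(I) from CN(II)=56: (4.2·56)/(10 − 0.058·56) = 7350/211 ≈ 34.834
Retention S: 1000/CN − 10 with CN=34.834 → S = 2750/147 ≈ 18.707 in
Initial abstraction Ia = S/5 = (2750/147)/5 = 550/147 ≈ 3.741 in

S = 2750/147 in ≈ 18.707 in; Ia = 550/147 in ≈ 3.741 in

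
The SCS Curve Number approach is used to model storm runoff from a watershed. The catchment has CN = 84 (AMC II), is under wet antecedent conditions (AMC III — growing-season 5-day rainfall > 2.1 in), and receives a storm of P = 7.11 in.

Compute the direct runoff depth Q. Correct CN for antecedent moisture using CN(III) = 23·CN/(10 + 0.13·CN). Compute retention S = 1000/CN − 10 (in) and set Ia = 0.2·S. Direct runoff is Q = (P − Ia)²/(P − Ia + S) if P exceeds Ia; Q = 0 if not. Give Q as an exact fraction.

Q = 112501880569/18132447900 in ≈ 6.204 in

Wet (AMC III): CN(III) = 23·84/(10 + 0.13·84) = 1932/(523/25) = 48300/523 ≈ 92.352
Max retention: S = 1000/(48300/523) − 10 = 400/483 in (≈ 0.828 in)
Ia = 0.2·(400/483) = 80/483 in ≈ 0.166 in
Since P=7.110 > Ia=0.166: effective rainfall P−Ia = 335413/48300 in
Q = (335413/48300)²/((335413/48300) + 400/483) = (112501880569/2332890000)/(375413/48300) = 112501880569/18132447900 in ≈ 6.204 in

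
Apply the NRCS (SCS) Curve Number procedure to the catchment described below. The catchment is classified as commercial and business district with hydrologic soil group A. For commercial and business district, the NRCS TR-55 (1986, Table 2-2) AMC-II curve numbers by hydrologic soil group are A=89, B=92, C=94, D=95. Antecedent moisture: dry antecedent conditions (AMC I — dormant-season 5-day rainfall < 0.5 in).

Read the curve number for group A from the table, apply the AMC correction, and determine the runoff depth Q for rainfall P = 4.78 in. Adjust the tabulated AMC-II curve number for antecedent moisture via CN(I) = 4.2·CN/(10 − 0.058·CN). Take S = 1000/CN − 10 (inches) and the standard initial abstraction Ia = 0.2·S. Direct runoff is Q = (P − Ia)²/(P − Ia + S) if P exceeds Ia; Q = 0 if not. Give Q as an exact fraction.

NRCS table: commercial and business district, soil group A → CN(II) = 89
Dry (AMC I): CN(I) = 4.2·89/(10 − 0.058·89) = (1869/5)/(2419/500) = 186900/2419 ≈ 77.263
Retention S: 1000/CN − 10 with CN=77.263 → S = 5500/1869 ≈ 2.943 in
Initial abstraction Ia = S/5 = (5500/1869)/5 = 1100/1869 ≈ 0.589 in
Excess rainfall: 4.780 − 0.589 = 4.191 in; P > Ia so Q > 0
Q: (391691/93450)² ÷ (666691/93450) = 153421839481/62302273950 in (≈ 2.463 in)

Q = 153421839481/62302273950 in ≈ 2.463 in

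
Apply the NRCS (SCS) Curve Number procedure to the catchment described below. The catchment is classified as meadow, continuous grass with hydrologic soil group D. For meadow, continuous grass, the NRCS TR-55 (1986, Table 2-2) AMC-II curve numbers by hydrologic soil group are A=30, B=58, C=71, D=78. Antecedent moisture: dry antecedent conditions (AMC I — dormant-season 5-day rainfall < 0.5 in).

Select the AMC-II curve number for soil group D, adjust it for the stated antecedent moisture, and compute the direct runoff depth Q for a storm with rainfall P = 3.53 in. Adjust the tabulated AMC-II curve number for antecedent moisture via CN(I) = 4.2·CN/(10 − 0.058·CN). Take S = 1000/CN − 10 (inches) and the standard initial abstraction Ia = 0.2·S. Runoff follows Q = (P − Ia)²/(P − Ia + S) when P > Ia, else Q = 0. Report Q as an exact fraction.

Q = 32079317449/59713863300 in ≈ 0.537 in

NRCS table: meadow, continuous grass, soil group D → CN(II) = 78
Adjust CN=78 to AMC I: 4.2·78/(10 − 0.058·78) → (1638/5) ÷ (1369/250) = 81900/1369 ≈ 59.825
Max retention: S = 1000/(81900/1369) − 10 = 5500/819 in (≈ 6.716 in)
Initial abstraction Ia = S/5 = (5500/819)/5 = 1100/819 ≈ 1.343 in
Excess rainfall: 3.530 − 1.343 = 2.187 in; P > Ia so Q > 0
Q: (179107/81900)² ÷ (729107/81900) = 32079317449/59713863300 in (≈ 0.537 in)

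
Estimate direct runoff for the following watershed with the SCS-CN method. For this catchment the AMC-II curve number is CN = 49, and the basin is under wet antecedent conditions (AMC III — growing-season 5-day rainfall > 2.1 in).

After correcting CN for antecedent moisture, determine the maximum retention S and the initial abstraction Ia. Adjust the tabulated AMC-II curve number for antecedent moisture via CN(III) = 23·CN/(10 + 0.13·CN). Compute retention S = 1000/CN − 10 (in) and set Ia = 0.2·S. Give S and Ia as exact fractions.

S = 5100/1127 in ≈ 4.525 in; Ia = 1020/1127 in ≈ 0.905 in

Wet (AMC III): CN(III) = 23·49/(10 + 0.13·49) = 1127/(1637/100) = 112700/1637 ≈ 68.845
S = 1000/(112700/1637) − 10 = 5100/1127 in ≈ 4.525 in
Initial abstraction Ia = S/5 = (5100/1127)/5 = 1020/1127 ≈ 0.905 in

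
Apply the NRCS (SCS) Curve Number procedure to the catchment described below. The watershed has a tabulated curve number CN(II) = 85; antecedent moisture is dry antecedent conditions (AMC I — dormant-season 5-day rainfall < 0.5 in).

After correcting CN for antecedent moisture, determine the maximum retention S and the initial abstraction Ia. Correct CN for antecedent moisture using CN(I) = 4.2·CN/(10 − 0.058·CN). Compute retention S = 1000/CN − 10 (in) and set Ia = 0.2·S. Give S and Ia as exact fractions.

Dry (AMC I): CN(I) = 4.2·85/(10 − 0.058·85) = 357/(507/100) = 11900/169 ≈ 70.414
Retention S: 1000/CN − 10 with CN=70.414 → S = 500/119 ≈ 4.202 in
Ia = 0.2S: 0.2·4.202 = 0.840 in (exactly 100/119)

S = 500/119 in ≈ 4.202 in; Ia = 100/119 in ≈ 0.840 in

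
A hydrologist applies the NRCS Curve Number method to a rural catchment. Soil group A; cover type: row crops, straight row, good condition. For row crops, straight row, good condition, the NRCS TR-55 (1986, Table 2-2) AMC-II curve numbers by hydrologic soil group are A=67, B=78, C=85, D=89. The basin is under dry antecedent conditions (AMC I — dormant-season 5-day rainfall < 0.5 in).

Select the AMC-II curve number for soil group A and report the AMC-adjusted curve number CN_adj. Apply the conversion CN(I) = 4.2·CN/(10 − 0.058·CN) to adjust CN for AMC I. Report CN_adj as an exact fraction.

CN_adj = 46900/1019 ≈ 46.026

NRCS table: row crops, straight row, good condition, soil group A → CN(II) = 67
Dry (AMC I): CN(I) = 4.2·67/(10 − 0.058·67) = (1407/5)/(3057/500) = 46900/1019 ≈ 46.026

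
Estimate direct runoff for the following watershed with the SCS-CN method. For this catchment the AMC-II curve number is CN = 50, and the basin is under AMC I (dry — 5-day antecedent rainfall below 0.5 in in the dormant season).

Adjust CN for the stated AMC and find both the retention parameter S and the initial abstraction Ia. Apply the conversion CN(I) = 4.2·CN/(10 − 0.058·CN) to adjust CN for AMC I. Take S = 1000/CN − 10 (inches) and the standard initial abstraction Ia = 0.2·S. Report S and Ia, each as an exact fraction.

S = 500/21 in ≈ 23.810 in; Ia = 100/21 in ≈ 4.762 in

CN(I) from CN(II)=50: (4.2·50)/(10 − 0.058·50) = 2100/71 ≈ 29.577
Max retention: S = 1000/(2100/71) − 10 = 500/21 in (≈ 23.810 in)
Ia = 0.2S: 0.2·23.810 = 4.762 in (exactly 100/21)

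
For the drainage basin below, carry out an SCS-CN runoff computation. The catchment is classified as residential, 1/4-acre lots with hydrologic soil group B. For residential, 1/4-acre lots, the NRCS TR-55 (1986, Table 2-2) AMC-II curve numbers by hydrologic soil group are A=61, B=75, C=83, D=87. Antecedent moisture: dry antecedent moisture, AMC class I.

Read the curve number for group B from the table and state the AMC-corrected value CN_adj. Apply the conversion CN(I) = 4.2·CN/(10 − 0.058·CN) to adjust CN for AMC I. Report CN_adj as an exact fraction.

NRCS table: residential, 1/4-acre lots, soil group B → CN(II) = 75
Dry (AMC I): CN(I) = 4.2·75/(10 − 0.058·75) = 315/(113/20) = 6300/113 ≈ 55.752

CN_adj = 6300/113 ≈ 55.752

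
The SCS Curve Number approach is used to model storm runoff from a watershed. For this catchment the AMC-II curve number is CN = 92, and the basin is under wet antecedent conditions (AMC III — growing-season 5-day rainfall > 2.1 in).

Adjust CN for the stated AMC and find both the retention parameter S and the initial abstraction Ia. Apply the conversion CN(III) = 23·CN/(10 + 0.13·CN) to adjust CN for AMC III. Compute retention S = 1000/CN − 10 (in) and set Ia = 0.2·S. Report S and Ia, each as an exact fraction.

CN(III) from CN(II)=92: (23·92)/(10 + 0.13·92) = 52900/549 ≈ 96.357
Retention S: 1000/CN − 10 with CN=96.357 → S = 200/529 ≈ 0.378 in
Ia = 0.2·(200/529) = 40/529 in ≈ 0.076 in

S = 200/529 in ≈ 0.378 in; Ia = 40/529 in ≈ 0.076 in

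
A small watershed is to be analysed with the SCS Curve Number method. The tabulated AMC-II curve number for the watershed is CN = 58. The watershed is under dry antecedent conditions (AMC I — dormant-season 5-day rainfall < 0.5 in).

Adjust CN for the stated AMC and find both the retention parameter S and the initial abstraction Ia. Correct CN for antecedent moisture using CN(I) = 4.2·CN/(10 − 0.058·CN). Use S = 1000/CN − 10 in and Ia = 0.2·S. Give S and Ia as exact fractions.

Adjust CN=58 to AMC I: 4.2·58/(10 − 0.058·58) → (1218/5) ÷ (1659/250) = 2900/79 ≈ 36.709
S = 1000/(2900/79) − 10 = 500/29 in ≈ 17.241 in
Initial abstraction Ia = S/5 = (500/29)/5 = 100/29 ≈ 3.448 in

S = 500/29 in ≈ 17.241 in; Ia = 100/29 in ≈ 3.448 in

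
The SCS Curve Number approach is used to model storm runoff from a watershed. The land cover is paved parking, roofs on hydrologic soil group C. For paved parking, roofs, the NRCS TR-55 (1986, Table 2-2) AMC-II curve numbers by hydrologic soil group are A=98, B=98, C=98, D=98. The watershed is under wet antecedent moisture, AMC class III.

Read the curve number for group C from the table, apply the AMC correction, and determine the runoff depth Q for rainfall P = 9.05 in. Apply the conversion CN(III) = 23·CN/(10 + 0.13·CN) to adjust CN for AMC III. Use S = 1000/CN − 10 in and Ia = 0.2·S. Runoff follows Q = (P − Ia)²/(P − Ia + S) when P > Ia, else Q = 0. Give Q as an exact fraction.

Q = 41447666569/4633930980 in ≈ 8.944 in

NRCS table: paved parking, roofs, soil group C → CN(II) = 98
Wet (AMC III): CN(III) = 23·98/(10 + 0.13·98) = 2254/(1137/50) = 112700/1137 ≈ 99.120
Retention S: 1000/CN − 10 with CN=99.120 → S = 100/1127 ≈ 0.089 in
Ia = 0.2S: 0.2·0.089 = 0.018 in (exactly 20/1127)
Since P=9.050 > Ia=0.018: effective rainfall P−Ia = 203587/22540 in
Runoff Q = (P−Ia)²/(P−Ia+S) = (9.032)²/(9.032+0.089) = 41447666569/4633930980 ≈ 8.944 in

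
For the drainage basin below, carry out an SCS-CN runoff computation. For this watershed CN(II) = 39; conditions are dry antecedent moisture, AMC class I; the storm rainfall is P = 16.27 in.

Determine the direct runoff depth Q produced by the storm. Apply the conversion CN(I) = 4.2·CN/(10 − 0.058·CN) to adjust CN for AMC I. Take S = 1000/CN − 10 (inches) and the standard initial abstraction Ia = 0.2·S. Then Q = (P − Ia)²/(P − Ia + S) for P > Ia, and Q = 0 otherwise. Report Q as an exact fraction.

Q = 522025035169/308968814700 in ≈ 1.690 in

CN(I) from CN(II)=39: (4.2·39)/(10 − 0.058·39) = 81900/3869 ≈ 21.168
S = 1000/(81900/3869) − 10 = 30500/819 in ≈ 37.241 in
Ia = 0.2S: 0.2·37.241 = 7.448 in (exactly 6100/819)
Since P=16.270 > Ia=7.448: effective rainfall P−Ia = 722513/81900 in
Q: (722513/81900)² ÷ (3772513/81900) = 522025035169/308968814700 in (≈ 1.690 in)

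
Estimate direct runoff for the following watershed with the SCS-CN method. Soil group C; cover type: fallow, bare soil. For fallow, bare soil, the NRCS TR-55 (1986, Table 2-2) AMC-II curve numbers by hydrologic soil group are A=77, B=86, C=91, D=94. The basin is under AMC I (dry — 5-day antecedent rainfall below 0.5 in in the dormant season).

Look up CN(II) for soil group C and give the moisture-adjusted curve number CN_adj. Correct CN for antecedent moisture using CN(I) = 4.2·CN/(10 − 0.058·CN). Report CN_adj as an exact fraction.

CN_adj = 63700/787 ≈ 80.940

NRCS table: fallow, bare soil, soil group C → CN(II) = 91
CN(I) from CN(II)=91: (4.2·91)/(10 − 0.058·91) = 63700/787 ≈ 80.940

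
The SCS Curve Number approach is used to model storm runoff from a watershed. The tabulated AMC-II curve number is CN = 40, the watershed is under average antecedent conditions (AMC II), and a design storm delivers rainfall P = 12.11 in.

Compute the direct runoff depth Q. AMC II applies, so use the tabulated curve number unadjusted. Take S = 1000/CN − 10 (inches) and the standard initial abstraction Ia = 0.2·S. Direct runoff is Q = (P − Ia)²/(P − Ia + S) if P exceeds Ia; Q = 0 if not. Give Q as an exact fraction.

Q = 829921/241100 in ≈ 3.442 in

Average conditions: CN = 40 (no AMC adjustment).
S = 1000/40 − 10 = 15 in ≈ 15.000 in
Ia = 0.2S: 0.2·15.000 = 3.000 in (exactly 3)
Since P=12.110 > Ia=3.000: effective rainfall P−Ia = 911/100 in
Q: (911/100)² ÷ (2411/100) = 829921/241100 in (≈ 3.442 in)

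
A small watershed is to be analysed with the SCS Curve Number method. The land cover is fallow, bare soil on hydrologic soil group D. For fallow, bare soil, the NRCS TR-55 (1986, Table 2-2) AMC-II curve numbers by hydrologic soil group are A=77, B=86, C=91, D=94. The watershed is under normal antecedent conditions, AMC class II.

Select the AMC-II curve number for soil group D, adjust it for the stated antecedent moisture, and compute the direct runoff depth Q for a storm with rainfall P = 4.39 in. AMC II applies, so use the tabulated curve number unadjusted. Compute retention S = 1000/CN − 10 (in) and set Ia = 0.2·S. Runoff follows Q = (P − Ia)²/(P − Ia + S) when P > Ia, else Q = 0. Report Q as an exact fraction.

Q = 401321089/108255100 in ≈ 3.707 in

NRCS table: fallow, bare soil, soil group D → CN(II) = 94
AMC II — tabulated CN = 94 applies directly.
S = 1000/94 − 10 = 30/47 in ≈ 0.638 in
Ia = 0.2·(30/47) = 6/47 in ≈ 0.128 in
P − Ia = 4.390 − 0.128 = 20033/4700 ≈ 4.262 in (> 0, runoff occurs)
Runoff Q = (P−Ia)²/(P−Ia+S) = (4.262)²/(4.262+0.638) = 401321089/108255100 ≈ 3.707 in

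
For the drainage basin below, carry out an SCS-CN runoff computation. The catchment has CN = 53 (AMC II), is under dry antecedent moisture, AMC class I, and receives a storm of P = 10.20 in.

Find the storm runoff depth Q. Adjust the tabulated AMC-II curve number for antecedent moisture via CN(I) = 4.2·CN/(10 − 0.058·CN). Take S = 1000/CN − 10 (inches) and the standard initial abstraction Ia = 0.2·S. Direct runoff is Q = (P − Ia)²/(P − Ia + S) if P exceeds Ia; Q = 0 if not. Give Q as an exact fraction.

Q = 1106427169/838996095 in ≈ 1.319 in

Adjust CN=53 to AMC I: 4.2·53/(10 − 0.058·53) → (1113/5) ÷ (3463/500) = 111300/3463 ≈ 32.140
S = 1000/(111300/3463) − 10 = 23500/1113 in ≈ 21.114 in
Ia = 0.2S: 0.2·21.114 = 4.223 in (exactly 4700/1113)
Since P=10.200 > Ia=4.223: effective rainfall P−Ia = 33263/5565 in
Q: (33263/5565)² ÷ (150763/5565) = 1106427169/838996095 in (≈ 1.319 in)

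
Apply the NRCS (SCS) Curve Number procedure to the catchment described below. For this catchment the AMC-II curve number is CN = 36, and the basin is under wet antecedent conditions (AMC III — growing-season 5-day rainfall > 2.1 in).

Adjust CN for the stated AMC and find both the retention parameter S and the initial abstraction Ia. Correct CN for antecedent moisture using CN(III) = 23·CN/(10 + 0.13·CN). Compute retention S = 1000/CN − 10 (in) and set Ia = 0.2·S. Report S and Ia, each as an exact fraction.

S = 1600/207 in ≈ 7.729 in; Ia = 320/207 in ≈ 1.546 in

Wet (AMC III): CN(III) = 23·36/(10 + 0.13·36) = 828/(367/25) = 20700/367 ≈ 56.403
Max retention: S = 1000/(20700/367) − 10 = 1600/207 in (≈ 7.729 in)
Initial abstraction Ia = S/5 = (1600/207)/5 = 320/207 ≈ 1.546 in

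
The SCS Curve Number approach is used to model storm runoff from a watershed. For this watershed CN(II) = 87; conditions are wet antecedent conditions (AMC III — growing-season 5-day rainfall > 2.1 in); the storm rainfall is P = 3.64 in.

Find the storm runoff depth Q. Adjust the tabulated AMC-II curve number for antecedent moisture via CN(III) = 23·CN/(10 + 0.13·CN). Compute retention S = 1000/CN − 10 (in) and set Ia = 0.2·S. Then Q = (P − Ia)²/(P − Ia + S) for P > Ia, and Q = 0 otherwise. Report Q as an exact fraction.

Q = 2371707637/800750175 in ≈ 2.962 in

CN(III) from CN(II)=87: (23·87)/(10 + 0.13·87) = 200100/2131 ≈ 93.900
S = 1000/(200100/2131) − 10 = 1300/2001 in ≈ 0.650 in
Ia = 0.2S: 0.2·0.650 = 0.130 in (exactly 260/2001)
P − Ia = 3.640 − 0.130 = 175591/50025 ≈ 3.510 in (> 0, runoff occurs)
Runoff Q = (P−Ia)²/(P−Ia+S) = (3.510)²/(3.510+0.650) = 2371707637/800750175 ≈ 2.962 in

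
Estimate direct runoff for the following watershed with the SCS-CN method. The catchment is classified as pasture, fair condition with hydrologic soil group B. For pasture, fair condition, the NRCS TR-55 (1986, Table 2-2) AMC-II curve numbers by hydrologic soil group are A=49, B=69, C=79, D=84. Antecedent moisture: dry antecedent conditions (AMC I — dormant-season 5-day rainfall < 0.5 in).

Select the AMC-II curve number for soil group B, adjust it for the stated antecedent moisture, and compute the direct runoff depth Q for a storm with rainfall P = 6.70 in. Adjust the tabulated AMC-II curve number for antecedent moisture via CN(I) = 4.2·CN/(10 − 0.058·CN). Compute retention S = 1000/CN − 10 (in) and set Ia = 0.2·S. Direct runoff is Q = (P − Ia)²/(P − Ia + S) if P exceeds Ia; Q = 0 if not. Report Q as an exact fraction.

NRCS table: pasture, fair condition, soil group B → CN(II) = 69
Dry (AMC I): CN(I) = 4.2·69/(10 − 0.058·69) = (1449/5)/(2999/500) = 144900/2999 ≈ 48.316
Retention S: 1000/CN − 10 with CN=48.316 → S = 15500/1449 ≈ 10.697 in
Ia = 0.2S: 0.2·10.697 = 2.139 in (exactly 3100/1449)
Since P=6.700 > Ia=2.139: effective rainfall P−Ia = 66083/14490 in
Runoff Q = (P−Ia)²/(P−Ia+S) = (4.561)²/(4.561+10.697) = 4366962889/3203492670 ≈ 1.363 in

Q = 4366962889/3203492670 in ≈ 1.363 in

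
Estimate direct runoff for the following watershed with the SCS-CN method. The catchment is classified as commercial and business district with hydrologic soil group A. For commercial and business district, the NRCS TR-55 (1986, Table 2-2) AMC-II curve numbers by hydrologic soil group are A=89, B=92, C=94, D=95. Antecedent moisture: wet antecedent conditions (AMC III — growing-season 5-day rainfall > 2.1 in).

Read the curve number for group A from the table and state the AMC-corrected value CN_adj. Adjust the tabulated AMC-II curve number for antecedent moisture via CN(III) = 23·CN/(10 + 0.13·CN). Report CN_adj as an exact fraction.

CN_adj = 204700/2157 ≈ 94.900

NRCS table: commercial and business district, soil group A → CN(II) = 89
Wet (AMC III): CN(III) = 23·89/(10 + 0.13·89) = 2047/(2157/100) = 204700/2157 ≈ 94.900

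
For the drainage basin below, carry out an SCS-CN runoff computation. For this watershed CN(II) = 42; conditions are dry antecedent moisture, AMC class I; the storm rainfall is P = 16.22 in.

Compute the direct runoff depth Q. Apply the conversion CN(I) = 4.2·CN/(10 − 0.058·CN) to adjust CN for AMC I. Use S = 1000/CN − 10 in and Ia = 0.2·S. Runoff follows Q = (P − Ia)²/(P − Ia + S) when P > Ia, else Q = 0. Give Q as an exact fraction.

Q = 45220447801/20675204550 in ≈ 2.187 in

Adjust CN=42 to AMC I: 4.2·42/(10 − 0.058·42) → (882/5) ÷ (1891/250) = 44100/1891 ≈ 23.321
Retention S: 1000/CN − 10 with CN=23.321 → S = 14500/441 ≈ 32.880 in
Initial abstraction Ia = S/5 = (14500/441)/5 = 2900/441 ≈ 6.576 in
Excess rainfall: 16.220 − 6.576 = 9.644 in; P > Ia so Q > 0
Q = (212651/22050)²/((212651/22050) + 14500/441) = (45220447801/486202500)/(937651/22050) = 45220447801/20675204550 in ≈ 2.187 in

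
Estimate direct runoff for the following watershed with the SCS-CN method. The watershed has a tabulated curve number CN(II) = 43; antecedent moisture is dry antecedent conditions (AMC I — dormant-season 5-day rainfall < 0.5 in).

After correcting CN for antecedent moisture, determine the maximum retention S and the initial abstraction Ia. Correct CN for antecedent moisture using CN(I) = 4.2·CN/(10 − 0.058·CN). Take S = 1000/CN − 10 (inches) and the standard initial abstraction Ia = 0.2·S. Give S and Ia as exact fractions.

S = 9500/301 in ≈ 31.561 in; Ia = 1900/301 in ≈ 6.312 in

Adjust CN=43 to AMC I: 4.2·43/(10 − 0.058·43) → (903/5) ÷ (3753/500) = 30100/1251 ≈ 24.061
S = 1000/(30100/1251) − 10 = 9500/301 in ≈ 31.561 in
Initial abstraction Ia = S/5 = (9500/301)/5 = 1900/301 ≈ 6.312 in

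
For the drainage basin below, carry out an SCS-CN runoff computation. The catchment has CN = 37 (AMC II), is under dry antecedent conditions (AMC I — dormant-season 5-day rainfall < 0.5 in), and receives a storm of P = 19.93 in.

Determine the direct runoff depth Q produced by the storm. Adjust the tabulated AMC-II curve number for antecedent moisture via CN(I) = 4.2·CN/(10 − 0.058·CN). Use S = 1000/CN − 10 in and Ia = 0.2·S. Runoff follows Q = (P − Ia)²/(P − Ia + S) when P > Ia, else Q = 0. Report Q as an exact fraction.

Q = 1913275081/716841700 in ≈ 2.669 in

Dry (AMC I): CN(I) = 4.2·37/(10 − 0.058·37) = (777/5)/(3927/500) = 3700/187 ≈ 19.786
Retention S: 1000/CN − 10 with CN=19.786 → S = 1500/37 ≈ 40.541 in
Initial abstraction Ia = S/5 = (1500/37)/5 = 300/37 ≈ 8.108 in
Excess rainfall: 19.930 − 8.108 = 11.822 in; P > Ia so Q > 0
Q: (43741/3700)² ÷ (193741/3700) = 1913275081/716841700 in (≈ 2.669 in)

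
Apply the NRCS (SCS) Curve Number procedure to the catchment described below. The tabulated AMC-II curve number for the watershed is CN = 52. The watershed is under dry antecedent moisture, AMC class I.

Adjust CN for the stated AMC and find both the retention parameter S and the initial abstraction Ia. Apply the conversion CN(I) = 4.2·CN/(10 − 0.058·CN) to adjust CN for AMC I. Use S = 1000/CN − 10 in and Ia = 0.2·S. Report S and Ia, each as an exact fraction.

S = 2000/91 in ≈ 21.978 in; Ia = 400/91 in ≈ 4.396 in

Dry (AMC I): CN(I) = 4.2·52/(10 − 0.058·52) = (1092/5)/(873/125) = 9100/291 ≈ 31.271
Retention S: 1000/CN − 10 with CN=31.271 → S = 2000/91 ≈ 21.978 in
Ia = 0.2S: 0.2·21.978 = 4.396 in (exactly 400/91)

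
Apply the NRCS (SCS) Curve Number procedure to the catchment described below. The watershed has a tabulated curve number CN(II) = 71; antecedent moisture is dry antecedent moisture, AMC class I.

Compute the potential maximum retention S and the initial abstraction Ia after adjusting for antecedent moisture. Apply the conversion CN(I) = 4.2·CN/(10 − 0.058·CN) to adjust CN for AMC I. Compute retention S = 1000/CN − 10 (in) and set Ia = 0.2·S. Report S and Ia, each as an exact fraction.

S = 14500/1491 in ≈ 9.725 in; Ia = 2900/1491 in ≈ 1.945 in

CN(I) from CN(II)=71: (4.2·71)/(10 − 0.058·71) = 149100/2941 ≈ 50.697
S = 1000/(149100/2941) − 10 = 14500/1491 in ≈ 9.725 in
Ia = 0.2·(14500/1491) = 2900/1491 in ≈ 1.945 in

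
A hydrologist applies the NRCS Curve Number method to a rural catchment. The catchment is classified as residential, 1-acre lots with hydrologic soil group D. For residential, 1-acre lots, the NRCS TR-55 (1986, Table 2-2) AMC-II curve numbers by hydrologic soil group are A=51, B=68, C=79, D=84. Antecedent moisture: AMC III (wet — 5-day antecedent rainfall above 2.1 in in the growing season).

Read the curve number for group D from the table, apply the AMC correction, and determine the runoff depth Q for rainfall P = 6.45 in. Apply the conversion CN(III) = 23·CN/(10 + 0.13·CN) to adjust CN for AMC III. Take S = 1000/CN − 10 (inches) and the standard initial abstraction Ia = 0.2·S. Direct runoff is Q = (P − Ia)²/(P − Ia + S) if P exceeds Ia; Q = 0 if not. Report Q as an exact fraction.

Q = 3685339849/663709620 in ≈ 5.553 in

NRCS table: residential, 1-acre lots, soil group D → CN(II) = 84
Adjust CN=84 to AMC III: 23·84/(10 + 0.13·84) → 1932 ÷ (523/25) = 48300/523 ≈ 92.352
S = 1000/(48300/523) − 10 = 400/483 in ≈ 0.828 in
Initial abstraction Ia = S/5 = (400/483)/5 = 80/483 ≈ 0.166 in
Excess rainfall: 6.450 − 0.166 = 6.284 in; P > Ia so Q > 0
Runoff Q = (P−Ia)²/(P−Ia+S) = (6.284)²/(6.284+0.828) = 3685339849/663709620 ≈ 5.553 in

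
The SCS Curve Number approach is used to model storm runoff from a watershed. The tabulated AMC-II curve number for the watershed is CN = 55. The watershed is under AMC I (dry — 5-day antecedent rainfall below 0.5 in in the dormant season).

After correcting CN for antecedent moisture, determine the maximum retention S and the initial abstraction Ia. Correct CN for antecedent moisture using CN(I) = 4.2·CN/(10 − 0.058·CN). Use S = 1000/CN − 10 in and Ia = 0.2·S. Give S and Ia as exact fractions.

Dry (AMC I): CN(I) = 4.2·55/(10 − 0.058·55) = 231/(681/100) = 7700/227 ≈ 33.921
Max retention: S = 1000/(7700/227) − 10 = 1500/77 in (≈ 19.481 in)
Initial abstraction Ia = S/5 = (1500/77)/5 = 300/77 ≈ 3.896 in

S = 1500/77 in ≈ 19.481 in; Ia = 300/77 in ≈ 3.896 in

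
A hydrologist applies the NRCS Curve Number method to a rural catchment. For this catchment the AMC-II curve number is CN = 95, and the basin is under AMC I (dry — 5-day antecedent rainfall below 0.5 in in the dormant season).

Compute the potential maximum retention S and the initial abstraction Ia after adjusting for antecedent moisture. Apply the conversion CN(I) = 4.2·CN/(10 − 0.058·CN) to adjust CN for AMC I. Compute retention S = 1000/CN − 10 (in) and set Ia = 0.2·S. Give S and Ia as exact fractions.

S = 500/399 in ≈ 1.253 in; Ia = 100/399 in ≈ 0.251 in

CN(I) from CN(II)=95: (4.2·95)/(10 − 0.058·95) = 39900/449 ≈ 88.864
Retention S: 1000/CN − 10 with CN=88.864 → S = 500/399 ≈ 1.253 in
Ia = 0.2S: 0.2·1.253 = 0.251 in (exactly 100/399)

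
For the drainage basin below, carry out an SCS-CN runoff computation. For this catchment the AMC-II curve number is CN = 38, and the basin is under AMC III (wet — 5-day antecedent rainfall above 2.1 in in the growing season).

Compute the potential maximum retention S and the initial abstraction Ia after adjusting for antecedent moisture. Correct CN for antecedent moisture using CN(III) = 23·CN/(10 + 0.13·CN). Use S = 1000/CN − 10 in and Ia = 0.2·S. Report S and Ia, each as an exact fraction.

CN(III) from CN(II)=38: (23·38)/(10 + 0.13·38) = 43700/747 ≈ 58.501
Max retention: S = 1000/(43700/747) − 10 = 3100/437 in (≈ 7.094 in)
Ia = 0.2S: 0.2·7.094 = 1.419 in (exactly 620/437)

S = 3100/437 in ≈ 7.094 in; Ia = 620/437 in ≈ 1.419 in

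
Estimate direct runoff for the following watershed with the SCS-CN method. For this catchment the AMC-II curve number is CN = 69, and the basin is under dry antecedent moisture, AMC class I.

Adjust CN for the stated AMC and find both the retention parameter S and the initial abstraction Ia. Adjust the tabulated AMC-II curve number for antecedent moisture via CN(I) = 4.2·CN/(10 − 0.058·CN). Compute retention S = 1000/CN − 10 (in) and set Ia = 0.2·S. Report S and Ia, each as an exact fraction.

S = 15500/1449 in ≈ 10.697 in; Ia = 3100/1449 in ≈ 2.139 in

Adjust CN=69 to AMC I: 4.2·69/(10 − 0.058·69) → (1449/5) ÷ (2999/500) = 144900/2999 ≈ 48.316
Max retention: S = 1000/(144900/2999) − 10 = 15500/1449 in (≈ 10.697 in)
Ia = 0.2·(15500/1449) = 3100/1449 in ≈ 2.139 in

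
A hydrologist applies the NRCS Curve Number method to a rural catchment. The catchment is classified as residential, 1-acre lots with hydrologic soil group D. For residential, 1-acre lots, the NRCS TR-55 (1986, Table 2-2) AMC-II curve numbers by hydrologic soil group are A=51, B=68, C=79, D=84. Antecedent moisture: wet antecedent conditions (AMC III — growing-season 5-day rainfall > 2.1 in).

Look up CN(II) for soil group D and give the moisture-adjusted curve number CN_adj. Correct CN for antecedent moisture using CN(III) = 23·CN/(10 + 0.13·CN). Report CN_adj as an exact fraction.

CN_adj = 48300/523 ≈ 92.352

NRCS table: residential, 1-acre lots, soil group D → CN(II) = 84
CN(III) from CN(II)=84: (23·84)/(10 + 0.13·84) = 48300/523 ≈ 92.352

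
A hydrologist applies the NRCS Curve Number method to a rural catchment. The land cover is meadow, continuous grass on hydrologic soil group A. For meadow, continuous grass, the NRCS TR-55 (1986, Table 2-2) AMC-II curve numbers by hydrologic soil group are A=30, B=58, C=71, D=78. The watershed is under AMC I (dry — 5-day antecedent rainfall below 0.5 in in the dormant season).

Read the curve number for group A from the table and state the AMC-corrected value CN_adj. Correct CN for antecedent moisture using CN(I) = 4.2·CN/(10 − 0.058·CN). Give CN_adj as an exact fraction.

NRCS table: meadow, continuous grass, soil group A → CN(II) = 30
CN(I) from CN(II)=30: (4.2·30)/(10 − 0.058·30) = 900/59 ≈ 15.254

CN_adj = 900/59 ≈ 15.254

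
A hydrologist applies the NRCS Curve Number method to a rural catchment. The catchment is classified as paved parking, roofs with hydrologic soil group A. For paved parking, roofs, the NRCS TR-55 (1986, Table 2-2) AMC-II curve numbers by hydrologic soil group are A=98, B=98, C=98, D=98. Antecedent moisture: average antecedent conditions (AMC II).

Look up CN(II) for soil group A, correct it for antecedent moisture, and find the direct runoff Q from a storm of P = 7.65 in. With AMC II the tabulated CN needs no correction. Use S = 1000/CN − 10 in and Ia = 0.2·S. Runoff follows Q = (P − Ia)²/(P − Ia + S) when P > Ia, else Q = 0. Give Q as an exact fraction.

Q = 55606849/7503860 in ≈ 7.410 in

NRCS table: paved parking, roofs, soil group A → CN(II) = 98
AMC II — tabulated CN = 98 applies directly.
S = 1000/98 − 10 = 10/49 in ≈ 0.204 in
Initial abstraction Ia = S/5 = (10/49)/5 = 2/49 ≈ 0.041 in
Since P=7.650 > Ia=0.041: effective rainfall P−Ia = 7457/980 in
Q: (7457/980)² ÷ (7657/980) = 55606849/7503860 in (≈ 7.410 in)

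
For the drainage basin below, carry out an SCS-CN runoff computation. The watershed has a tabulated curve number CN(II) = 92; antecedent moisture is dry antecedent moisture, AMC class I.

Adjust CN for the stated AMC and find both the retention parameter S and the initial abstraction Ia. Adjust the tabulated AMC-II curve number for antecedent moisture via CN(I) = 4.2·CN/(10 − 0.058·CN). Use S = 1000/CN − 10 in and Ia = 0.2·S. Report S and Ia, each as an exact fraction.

CN(I) from CN(II)=92: (4.2·92)/(10 − 0.058·92) = 48300/583 ≈ 82.847
Retention S: 1000/CN − 10 with CN=82.847 → S = 1000/483 ≈ 2.070 in
Initial abstraction Ia = S/5 = (1000/483)/5 = 200/483 ≈ 0.414 in

S = 1000/483 in ≈ 2.070 in; Ia = 200/483 in ≈ 0.414 in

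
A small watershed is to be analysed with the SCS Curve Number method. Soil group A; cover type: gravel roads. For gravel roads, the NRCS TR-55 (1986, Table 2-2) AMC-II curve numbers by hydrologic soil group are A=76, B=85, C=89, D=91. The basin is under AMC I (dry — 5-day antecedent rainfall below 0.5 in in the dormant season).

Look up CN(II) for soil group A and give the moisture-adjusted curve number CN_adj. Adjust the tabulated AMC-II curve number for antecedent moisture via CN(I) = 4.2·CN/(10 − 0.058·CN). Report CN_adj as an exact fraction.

CN_adj = 13300/233 ≈ 57.082

NRCS table: gravel roads, soil group A → CN(II) = 76
CN(I) from CN(II)=76: (4.2·76)/(10 − 0.058·76) = 13300/233 ≈ 57.082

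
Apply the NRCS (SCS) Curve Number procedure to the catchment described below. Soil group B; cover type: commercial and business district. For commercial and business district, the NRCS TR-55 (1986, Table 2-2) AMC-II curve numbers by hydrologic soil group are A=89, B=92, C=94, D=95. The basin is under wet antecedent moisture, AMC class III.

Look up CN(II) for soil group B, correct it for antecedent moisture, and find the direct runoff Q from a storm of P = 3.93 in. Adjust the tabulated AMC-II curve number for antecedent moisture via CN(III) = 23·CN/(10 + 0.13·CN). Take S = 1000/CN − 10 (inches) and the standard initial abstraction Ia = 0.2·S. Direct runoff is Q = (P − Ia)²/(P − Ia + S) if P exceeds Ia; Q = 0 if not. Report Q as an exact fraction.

NRCS table: commercial and business district, soil group B → CN(II) = 92
Wet (AMC III): CN(III) = 23·92/(10 + 0.13·92) = 2116/(549/25) = 52900/549 ≈ 96.357
S = 1000/(52900/549) − 10 = 200/529 in ≈ 0.378 in
Ia = 0.2S: 0.2·0.378 = 0.076 in (exactly 40/529)
Excess rainfall: 3.930 − 0.076 = 3.854 in; P > Ia so Q > 0
Q = (203897/52900)²/((203897/52900) + 200/529) = (41573986609/2798410000)/(223897/52900) = 41573986609/11844151300 in ≈ 3.510 in

Q = 41573986609/11844151300 in ≈ 3.510 in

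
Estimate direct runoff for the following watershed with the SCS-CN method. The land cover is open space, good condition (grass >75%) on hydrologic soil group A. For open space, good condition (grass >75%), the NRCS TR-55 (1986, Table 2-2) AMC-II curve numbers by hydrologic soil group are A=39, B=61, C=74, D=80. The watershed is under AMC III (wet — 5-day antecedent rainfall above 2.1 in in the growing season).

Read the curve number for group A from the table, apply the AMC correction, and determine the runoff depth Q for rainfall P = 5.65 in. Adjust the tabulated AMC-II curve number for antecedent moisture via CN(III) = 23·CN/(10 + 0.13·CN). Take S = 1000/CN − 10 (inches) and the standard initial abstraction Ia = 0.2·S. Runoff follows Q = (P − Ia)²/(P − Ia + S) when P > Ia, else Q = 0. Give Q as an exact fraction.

NRCS table: open space, good condition (grass >75%), soil group A → CN(II) = 39
Adjust CN=39 to AMC III: 23·39/(10 + 0.13·39) → 897 ÷ (1507/100) = 89700/1507 ≈ 59.522
Max retention: S = 1000/(89700/1507) − 10 = 6100/897 in (≈ 6.800 in)
Ia = 0.2S: 0.2·6.800 = 1.360 in (exactly 1220/897)
Excess rainfall: 5.650 − 1.360 = 4.290 in; P > Ia so Q > 0
Q: (76961/17940)² ÷ (198961/17940) = 5922995521/3569360340 in (≈ 1.659 in)

Q = 5922995521/3569360340 in ≈ 1.659 in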